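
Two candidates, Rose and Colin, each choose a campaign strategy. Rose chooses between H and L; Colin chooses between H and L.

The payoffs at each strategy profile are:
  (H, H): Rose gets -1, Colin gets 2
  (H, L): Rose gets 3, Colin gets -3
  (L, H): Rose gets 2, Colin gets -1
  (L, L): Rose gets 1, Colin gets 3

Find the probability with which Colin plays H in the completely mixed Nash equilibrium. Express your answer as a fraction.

2/5

Let q be the probability that Colin plays H. In a completely mixed equilibrium, Rose must be indifferent between H and L.
Rose's expected payoff from H is −q + 3(1−q); from L it is 2q + (1−q).
Setting these equal: −4q + 3 = q + 1, so q = 2/5.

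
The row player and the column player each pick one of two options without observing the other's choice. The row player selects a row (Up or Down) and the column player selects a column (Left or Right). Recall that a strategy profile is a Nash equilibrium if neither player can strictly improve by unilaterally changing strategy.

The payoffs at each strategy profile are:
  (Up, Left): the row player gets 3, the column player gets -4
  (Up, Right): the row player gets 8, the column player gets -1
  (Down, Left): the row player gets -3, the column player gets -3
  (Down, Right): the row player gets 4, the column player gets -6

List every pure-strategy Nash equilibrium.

(Up, Right)

(Up, Left): the column player prefers Right (-1 > -4) — not an equilibrium.
(Up, Right): the row player gets 8 ≥ 4 from Down, and the column player gets -1 ≥ -4 from Left — Nash equilibrium.
(Down, Left): the row player prefers Up (3 > -3) — not an equilibrium.
(Down, Right): the row player prefers Up (8 > 4); the column player prefers Left (-3 > -6) — not an equilibrium.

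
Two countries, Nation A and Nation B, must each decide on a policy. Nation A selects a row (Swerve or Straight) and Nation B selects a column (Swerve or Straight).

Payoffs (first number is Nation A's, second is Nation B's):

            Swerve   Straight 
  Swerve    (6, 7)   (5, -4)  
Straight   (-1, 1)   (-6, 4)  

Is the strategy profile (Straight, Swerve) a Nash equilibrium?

No

At (Straight, Swerve), Nation A earns -1; switching to Swerve would give 6, so Nation A would deviate.
Nation B earns 1; switching to Straight would give 4, so Nation B would deviate.
Since at least one player can profitably deviate, this is not a Nash equilibrium.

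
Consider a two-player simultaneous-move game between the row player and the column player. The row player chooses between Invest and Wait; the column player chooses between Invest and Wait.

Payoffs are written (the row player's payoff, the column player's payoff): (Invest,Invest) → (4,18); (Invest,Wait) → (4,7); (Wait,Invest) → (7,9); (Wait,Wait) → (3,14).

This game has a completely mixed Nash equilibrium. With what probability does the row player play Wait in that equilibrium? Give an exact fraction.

11/16

Let x be the probability that the row player plays Invest. In a completely mixed equilibrium, the column player must be indifferent between Invest and Wait.
The column player's expected payoff from Invest is 18x + 9(1−x); from Wait it is 7x + 14(1−x).
Setting these equal: 9x + 9 = −7x + 14, so x = 5/16.
Therefore the row player plays Wait with probability 1 − 5/16 = 11/16.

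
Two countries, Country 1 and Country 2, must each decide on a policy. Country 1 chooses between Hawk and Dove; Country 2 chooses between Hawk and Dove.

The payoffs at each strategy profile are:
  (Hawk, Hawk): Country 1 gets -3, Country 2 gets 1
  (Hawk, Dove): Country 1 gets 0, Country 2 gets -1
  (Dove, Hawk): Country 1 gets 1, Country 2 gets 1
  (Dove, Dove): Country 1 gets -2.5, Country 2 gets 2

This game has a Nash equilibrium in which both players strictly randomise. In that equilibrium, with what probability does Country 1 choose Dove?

2/3

Let p be the probability that Country 1 plays Hawk. In a completely mixed equilibrium, Country 2 must be indifferent between Hawk and Dove.
Country 2's expected payoff from Hawk is p + (1−p); from Dove it is −p + 2(1−p).
Setting these equal: 1 = −3p + 2, so p = 1/3.
Therefore Country 1 plays Dove with probability 1 − 1/3 = 2/3.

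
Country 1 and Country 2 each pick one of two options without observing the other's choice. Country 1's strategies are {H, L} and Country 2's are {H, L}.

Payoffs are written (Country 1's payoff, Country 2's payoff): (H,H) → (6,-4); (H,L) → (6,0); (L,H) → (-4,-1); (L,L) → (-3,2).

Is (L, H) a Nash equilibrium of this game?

At (L, H), Country 1 earns -4; switching to H would give 6, so Country 1 would deviate.
Country 2 earns -1; switching to L would give 2, so Country 2 would deviate.
Since at least one player can profitably deviate, this is not a Nash equilibrium.

No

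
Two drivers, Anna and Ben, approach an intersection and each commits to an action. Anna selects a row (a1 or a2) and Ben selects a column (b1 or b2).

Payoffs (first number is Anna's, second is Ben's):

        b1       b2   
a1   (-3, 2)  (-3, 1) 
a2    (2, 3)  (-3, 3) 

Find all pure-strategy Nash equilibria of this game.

(a2, b1) and (a2, b2)

(a1, b1): Anna prefers a2 (2 > -3) — not an equilibrium.
(a1, b2): Ben prefers b1 (2 > 1) — not an equilibrium.
(a2, b1): Anna gets 2 ≥ -3 from a1, and Ben gets 3 ≥ 3 from b2 — Nash equilibrium.
(a2, b2): Anna gets -3 ≥ -3 from a1, and Ben gets 3 ≥ 3 from b1 — Nash equilibrium.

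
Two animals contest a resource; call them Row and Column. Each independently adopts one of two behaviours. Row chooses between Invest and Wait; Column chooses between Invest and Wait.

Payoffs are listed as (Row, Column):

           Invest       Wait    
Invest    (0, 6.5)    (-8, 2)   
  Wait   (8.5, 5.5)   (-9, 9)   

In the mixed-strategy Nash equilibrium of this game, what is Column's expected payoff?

First find p, the probability Row plays Invest, from Column's indifference between Invest and Wait: 6.5p + 5.5(1−p) = 2p + 9(1−p), giving p = 7/16.
Since Column is indifferent in equilibrium, Column's expected payoff equals the payoff from either column against (7/16, 9/16). Using Invest: 6.5(7/16) + 5.5(9/16) = 95/16.

95/16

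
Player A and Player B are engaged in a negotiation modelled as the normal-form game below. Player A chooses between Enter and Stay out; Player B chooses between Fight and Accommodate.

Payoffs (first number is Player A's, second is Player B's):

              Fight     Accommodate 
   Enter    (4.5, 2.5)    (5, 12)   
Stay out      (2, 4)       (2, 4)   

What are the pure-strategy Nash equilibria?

(Enter, Fight): Player B prefers Accommodate (12 > 2.5) — not an equilibrium.
(Enter, Accommodate): Player A gets 5 ≥ 2 from Stay out, and Player B gets 12 ≥ 2.5 from Fight — Nash equilibrium.
(Stay out, Fight): Player A prefers Enter (4.5 > 2) — not an equilibrium.
(Stay out, Accommodate): Player A prefers Enter (5 > 2) — not an equilibrium.

(Enter, Accommodate)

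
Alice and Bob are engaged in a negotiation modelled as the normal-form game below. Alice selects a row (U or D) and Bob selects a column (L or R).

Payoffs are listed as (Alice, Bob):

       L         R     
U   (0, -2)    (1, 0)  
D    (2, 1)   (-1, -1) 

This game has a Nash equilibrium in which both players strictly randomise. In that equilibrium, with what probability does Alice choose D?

1/2

Let p be the probability that Alice plays U. In a completely mixed equilibrium, Bob must be indifferent between L and R.
Bob's expected payoff from L is −2p + (1−p); from R it is −(1−p).
Setting these equal: −3p + 1 = p − 1, so p = 1/2.
Therefore Alice plays D with probability 1 − 1/2 = 1/2.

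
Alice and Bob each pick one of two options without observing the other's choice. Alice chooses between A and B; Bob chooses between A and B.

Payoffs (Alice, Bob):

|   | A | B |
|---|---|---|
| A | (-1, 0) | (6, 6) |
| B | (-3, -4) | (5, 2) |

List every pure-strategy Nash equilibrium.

(A, A): Bob prefers B (6 > 0) — not an equilibrium.
(A, B): Alice gets 6 ≥ 5 from B, and Bob gets 6 ≥ 0 from A — Nash equilibrium.
(B, A): Alice prefers A (-1 > -3); Bob prefers B (2 > -4) — not an equilibrium.
(B, B): Alice prefers A (6 > 5) — not an equilibrium.

(A, B)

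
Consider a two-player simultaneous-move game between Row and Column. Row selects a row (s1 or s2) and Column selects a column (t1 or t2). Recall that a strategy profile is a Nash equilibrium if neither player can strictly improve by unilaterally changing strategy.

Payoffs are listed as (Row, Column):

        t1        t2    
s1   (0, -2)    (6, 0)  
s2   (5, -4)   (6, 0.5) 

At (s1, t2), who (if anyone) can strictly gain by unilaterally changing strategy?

Neither

Row at (s1, t2) earns 6; deviating to s2 yields 6 — not better.
Column earns 0; deviating to t1 yields -2 — not better.
Neither player can strictly improve; the profile is a Nash equilibrium.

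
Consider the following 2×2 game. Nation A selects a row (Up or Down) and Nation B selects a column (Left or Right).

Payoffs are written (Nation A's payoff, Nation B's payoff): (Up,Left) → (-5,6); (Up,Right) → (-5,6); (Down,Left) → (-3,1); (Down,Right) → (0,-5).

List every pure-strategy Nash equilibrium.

(Down, Left)

(Up, Left): Nation A prefers Down (-3 > -5) — not an equilibrium.
(Up, Right): Nation A prefers Down (0 > -5) — not an equilibrium.
(Down, Left): Nation A gets -3 ≥ -5 from Up, and Nation B gets 1 ≥ -5 from Right — Nash equilibrium.
(Down, Right): Nation B prefers Left (1 > -5) — not an equilibrium.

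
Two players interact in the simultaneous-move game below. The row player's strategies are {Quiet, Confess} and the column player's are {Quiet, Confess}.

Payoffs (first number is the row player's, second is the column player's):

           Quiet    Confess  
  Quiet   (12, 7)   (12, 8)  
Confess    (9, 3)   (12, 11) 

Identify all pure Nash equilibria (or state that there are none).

(Quiet, Confess) and (Confess, Confess)

(Quiet, Quiet): the column player prefers Confess (8 > 7) — not an equilibrium.
(Quiet, Confess): the row player gets 12 ≥ 12 from Confess, and the column player gets 8 ≥ 7 from Quiet — Nash equilibrium.
(Confess, Quiet): the row player prefers Quiet (12 > 9); the column player prefers Confess (11 > 3) — not an equilibrium.
(Confess, Confess): the row player gets 12 ≥ 12 from Quiet, and the column player gets 11 ≥ 3 from Quiet — Nash equilibrium.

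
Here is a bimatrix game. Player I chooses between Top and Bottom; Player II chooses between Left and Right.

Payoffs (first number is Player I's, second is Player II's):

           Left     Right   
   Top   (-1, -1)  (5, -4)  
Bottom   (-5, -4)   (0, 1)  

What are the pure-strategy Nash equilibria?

(Top, Left)

(Top, Left): Player I gets -1 ≥ -5 from Bottom, and Player II gets -1 ≥ -4 from Right — Nash equilibrium.
(Top, Right): Player II prefers Left (-1 > -4) — not an equilibrium.
(Bottom, Left): Player I prefers Top (-1 > -5); Player II prefers Right (1 > -4) — not an equilibrium.
(Bottom, Right): Player I prefers Top (5 > 0) — not an equilibrium.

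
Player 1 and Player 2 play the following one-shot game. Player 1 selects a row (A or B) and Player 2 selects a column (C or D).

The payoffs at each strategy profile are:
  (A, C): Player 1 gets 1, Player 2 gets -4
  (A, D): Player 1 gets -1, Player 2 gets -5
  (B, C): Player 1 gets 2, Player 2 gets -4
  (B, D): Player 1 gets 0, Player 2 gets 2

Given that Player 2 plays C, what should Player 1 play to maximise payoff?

Against C, Player 1 earns 1 from A and 2 from B.
So B is the best response.

B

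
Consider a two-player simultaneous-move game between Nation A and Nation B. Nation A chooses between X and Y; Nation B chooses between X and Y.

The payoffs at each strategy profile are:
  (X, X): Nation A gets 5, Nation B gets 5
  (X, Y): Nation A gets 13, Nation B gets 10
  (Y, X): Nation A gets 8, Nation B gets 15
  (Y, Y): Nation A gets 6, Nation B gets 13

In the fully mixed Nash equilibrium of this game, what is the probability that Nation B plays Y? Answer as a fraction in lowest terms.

3/10

Let q be the probability that Nation B plays X. In a completely mixed equilibrium, Nation A must be indifferent between X and Y.
Nation A's expected payoff from X is 5q + 13(1−q); from Y it is 8q + 6(1−q).
Setting these equal: −8q + 13 = 2q + 6, so q = 7/10.
Therefore Nation B plays Y with probability 1 − 7/10 = 3/10.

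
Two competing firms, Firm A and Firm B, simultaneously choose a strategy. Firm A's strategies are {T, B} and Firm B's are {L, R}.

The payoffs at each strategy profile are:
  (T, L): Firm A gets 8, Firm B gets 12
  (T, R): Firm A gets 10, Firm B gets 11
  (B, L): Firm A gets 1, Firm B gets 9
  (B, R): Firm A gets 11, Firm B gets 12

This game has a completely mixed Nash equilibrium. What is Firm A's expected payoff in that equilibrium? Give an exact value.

39/4

First find q, the probability Firm B plays L, from Firm A's indifference between T and B: 8q + 10(1−q) = q + 11(1−q), giving q = 1/8.
Since Firm A is indifferent in equilibrium, Firm A's expected payoff equals the payoff from either row against (1/8, 7/8). Using T: 8(1/8) + 10(7/8) = 39/4.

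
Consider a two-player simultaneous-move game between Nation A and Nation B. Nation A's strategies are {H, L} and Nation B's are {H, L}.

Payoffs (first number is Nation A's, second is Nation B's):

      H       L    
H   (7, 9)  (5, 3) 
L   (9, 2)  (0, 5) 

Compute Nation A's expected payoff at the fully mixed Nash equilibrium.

45/7

First find q, the probability Nation B plays H, from Nation A's indifference between H and L: 7q + 5(1−q) = 9q, giving q = 5/7.
Since Nation A is indifferent in equilibrium, Nation A's expected payoff equals the payoff from either row against (5/7, 2/7). Using H: 7(5/7) + 5(2/7) = 45/7.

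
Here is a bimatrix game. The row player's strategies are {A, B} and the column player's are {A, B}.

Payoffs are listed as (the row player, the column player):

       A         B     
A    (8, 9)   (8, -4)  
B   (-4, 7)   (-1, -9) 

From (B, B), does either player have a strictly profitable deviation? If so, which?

The row player at (B, B) earns -1; deviating to A yields 8 — a strict improvement.
The column player earns -9; deviating to A yields 7 — a strict improvement.
Both the row player and the column player have strictly profitable deviations.

Both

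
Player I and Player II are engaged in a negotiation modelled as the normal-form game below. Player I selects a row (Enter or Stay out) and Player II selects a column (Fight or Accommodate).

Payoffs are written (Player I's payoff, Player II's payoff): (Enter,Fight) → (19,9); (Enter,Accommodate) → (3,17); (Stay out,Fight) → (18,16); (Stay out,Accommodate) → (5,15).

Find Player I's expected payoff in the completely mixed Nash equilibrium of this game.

First find y, the probability Player II plays Fight, from Player I's indifference between Enter and Stay out: 19y + 3(1−y) = 18y + 5(1−y), giving y = 2/3.
Since Player I is indifferent in equilibrium, Player I's expected payoff equals the payoff from either row against (2/3, 1/3). Using Enter: 19(2/3) + 3(1/3) = 41/3.

41/3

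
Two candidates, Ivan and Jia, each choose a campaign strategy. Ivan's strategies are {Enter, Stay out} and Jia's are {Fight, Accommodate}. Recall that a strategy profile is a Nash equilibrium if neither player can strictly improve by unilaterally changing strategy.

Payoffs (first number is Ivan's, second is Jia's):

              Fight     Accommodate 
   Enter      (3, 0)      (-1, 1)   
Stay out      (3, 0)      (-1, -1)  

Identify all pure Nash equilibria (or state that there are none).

(Enter, Accommodate) and (Stay out, Fight)

(Enter, Fight): Jia prefers Accommodate (1 > 0) — not an equilibrium.
(Enter, Accommodate): Ivan gets -1 ≥ -1 from Stay out, and Jia gets 1 ≥ 0 from Fight — Nash equilibrium.
(Stay out, Fight): Ivan gets 3 ≥ 3 from Enter, and Jia gets 0 ≥ -1 from Accommodate — Nash equilibrium.
(Stay out, Accommodate): Jia prefers Fight (0 > -1) — not an equilibrium.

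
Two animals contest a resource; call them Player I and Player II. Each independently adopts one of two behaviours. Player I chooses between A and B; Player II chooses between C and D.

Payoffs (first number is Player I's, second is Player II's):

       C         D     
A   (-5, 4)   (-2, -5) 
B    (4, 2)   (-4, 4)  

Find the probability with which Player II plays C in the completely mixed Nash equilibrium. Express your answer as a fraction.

2/11

Let q be the probability that Player II plays C. In a completely mixed equilibrium, Player I must be indifferent between A and B.
Player I's expected payoff from A is −5q − 2(1−q); from B it is 4q − 4(1−q).
Setting these equal: −3q − 2 = 8q − 4, so q = 2/11.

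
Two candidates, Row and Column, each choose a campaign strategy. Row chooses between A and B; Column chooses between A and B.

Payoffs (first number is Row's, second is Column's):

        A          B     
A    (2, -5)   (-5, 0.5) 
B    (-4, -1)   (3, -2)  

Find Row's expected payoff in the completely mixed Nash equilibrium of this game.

First find q, the probability Column plays A, from Row's indifference between A and B: 2q − 5(1−q) = −4q + 3(1−q), giving q = 4/7.
Since Row is indifferent in equilibrium, Row's expected payoff equals the payoff from either row against (4/7, 3/7). Using A: 2(4/7) − 5(3/7) = -1.

-1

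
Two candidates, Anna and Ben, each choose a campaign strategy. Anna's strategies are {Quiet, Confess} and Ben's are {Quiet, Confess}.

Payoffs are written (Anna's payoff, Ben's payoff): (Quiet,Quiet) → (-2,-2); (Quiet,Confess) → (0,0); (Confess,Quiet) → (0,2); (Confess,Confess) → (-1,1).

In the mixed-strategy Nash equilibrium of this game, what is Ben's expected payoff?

First find p, the probability Anna plays Quiet, from Ben's indifference between Quiet and Confess: −2p + 2(1−p) = (1−p), giving p = 1/3.
Since Ben is indifferent in equilibrium, Ben's expected payoff equals the payoff from either column against (1/3, 2/3). Using Quiet: −2(1/3) + 2(2/3) = 2/3.

2/3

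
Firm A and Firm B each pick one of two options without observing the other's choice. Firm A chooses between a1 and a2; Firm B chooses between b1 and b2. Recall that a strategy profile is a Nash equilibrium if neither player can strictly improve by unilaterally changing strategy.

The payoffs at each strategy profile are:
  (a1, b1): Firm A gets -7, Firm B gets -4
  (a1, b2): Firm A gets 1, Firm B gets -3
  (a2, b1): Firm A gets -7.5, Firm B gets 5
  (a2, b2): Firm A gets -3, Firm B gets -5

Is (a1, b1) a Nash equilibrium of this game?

At (a1, b1), Firm A earns -7; switching to a2 would give -7.5, so Firm A has no profitable deviation.
Firm B earns -4; switching to b2 would give -3, so Firm B would deviate.
Since at least one player can profitably deviate, this is not a Nash equilibrium.

No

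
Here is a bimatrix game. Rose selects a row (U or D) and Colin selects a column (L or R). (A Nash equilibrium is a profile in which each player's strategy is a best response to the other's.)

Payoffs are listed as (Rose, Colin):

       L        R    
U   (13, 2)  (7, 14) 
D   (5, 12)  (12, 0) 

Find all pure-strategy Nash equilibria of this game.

(U, L): Colin prefers R (14 > 2) — not an equilibrium.
(U, R): Rose prefers D (12 > 7) — not an equilibrium.
(D, L): Rose prefers U (13 > 5) — not an equilibrium.
(D, R): Colin prefers L (12 > 0) — not an equilibrium.

none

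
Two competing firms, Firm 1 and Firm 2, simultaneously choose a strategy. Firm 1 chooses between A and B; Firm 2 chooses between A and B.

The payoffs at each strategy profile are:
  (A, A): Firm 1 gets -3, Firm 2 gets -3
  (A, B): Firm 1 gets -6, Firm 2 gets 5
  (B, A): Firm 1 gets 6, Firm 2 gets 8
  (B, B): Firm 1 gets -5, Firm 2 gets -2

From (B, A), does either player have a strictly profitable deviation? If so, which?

Neither

Firm 1 at (B, A) earns 6; deviating to A yields -3 — not better.
Firm 2 earns 8; deviating to B yields -2 — not better.
Neither player can strictly improve; the profile is a Nash equilibrium.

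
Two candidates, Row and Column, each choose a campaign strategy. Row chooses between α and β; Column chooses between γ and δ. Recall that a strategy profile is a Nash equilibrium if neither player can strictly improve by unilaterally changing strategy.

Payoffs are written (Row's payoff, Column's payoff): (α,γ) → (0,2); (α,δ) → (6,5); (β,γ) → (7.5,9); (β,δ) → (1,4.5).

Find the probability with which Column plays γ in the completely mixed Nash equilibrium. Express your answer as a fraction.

2/5

Let c be the probability that Column plays γ. In a completely mixed equilibrium, Row must be indifferent between α and β.
Row's expected payoff from α is 6(1−c); from β it is 7.5c + (1−c).
Setting these equal: −6c + 6 = 6.5c + 1, so c = 2/5.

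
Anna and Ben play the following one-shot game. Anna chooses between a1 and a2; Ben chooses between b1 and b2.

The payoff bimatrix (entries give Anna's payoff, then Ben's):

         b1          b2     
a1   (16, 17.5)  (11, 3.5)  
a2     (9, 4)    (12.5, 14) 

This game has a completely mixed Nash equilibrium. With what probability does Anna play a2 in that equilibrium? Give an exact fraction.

7/12

Let x be the probability that Anna plays a1. In a completely mixed equilibrium, Ben must be indifferent between b1 and b2.
Ben's expected payoff from b1 is 17.5x + 4(1−x); from b2 it is 3.5x + 14(1−x).
Setting these equal: 13.5x + 4 = −10.5x + 14, so x = 5/12.
Therefore Anna plays a2 with probability 1 − 5/12 = 7/12.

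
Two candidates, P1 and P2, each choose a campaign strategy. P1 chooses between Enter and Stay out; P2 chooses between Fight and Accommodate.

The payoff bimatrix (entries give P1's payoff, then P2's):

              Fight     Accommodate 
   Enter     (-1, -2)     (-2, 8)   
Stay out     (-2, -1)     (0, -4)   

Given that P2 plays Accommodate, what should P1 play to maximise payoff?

Against Accommodate, P1 earns -2 from Enter and 0 from Stay out.
So Stay out is the best response.

Stay out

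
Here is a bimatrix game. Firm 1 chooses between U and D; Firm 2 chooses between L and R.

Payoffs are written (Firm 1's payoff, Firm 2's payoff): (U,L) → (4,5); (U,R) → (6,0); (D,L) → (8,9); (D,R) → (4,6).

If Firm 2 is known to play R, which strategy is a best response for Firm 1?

Against R, Firm 1 earns 6 from U and 4 from D.
So U is the best response.

U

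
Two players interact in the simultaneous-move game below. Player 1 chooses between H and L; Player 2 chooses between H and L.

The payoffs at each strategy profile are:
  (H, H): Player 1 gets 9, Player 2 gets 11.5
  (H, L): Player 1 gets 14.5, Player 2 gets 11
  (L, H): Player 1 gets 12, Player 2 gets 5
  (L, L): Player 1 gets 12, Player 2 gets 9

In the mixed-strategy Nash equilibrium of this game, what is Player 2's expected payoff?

First find x, the probability Player 1 plays H, from Player 2's indifference between H and L: 11.5x + 5(1−x) = 11x + 9(1−x), giving x = 8/9.
Since Player 2 is indifferent in equilibrium, Player 2's expected payoff equals the payoff from either column against (8/9, 1/9). Using H: 11.5(8/9) + 5(1/9) = 97/9.

97/9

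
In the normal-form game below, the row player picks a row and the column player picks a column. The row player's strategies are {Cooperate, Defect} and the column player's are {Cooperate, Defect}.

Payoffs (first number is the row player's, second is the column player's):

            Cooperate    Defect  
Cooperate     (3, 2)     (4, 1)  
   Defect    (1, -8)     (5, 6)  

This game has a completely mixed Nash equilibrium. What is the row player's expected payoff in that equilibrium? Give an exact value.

11/3

First find q, the probability the column player plays Cooperate, from the row player's indifference between Cooperate and Defect: 3q + 4(1−q) = q + 5(1−q), giving q = 1/3.
Since the row player is indifferent in equilibrium, the row player's expected payoff equals the payoff from either row against (1/3, 2/3). Using Cooperate: 3(1/3) + 4(2/3) = 11/3.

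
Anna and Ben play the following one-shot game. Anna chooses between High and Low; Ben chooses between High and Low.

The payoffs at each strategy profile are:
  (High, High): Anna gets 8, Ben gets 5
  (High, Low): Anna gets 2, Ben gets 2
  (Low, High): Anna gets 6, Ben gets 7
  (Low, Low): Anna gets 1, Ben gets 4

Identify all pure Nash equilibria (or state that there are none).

(High, High)

(High, High): Anna gets 8 ≥ 6 from Low, and Ben gets 5 ≥ 2 from Low — Nash equilibrium.
(High, Low): Ben prefers High (5 > 2) — not an equilibrium.
(Low, High): Anna prefers High (8 > 6) — not an equilibrium.
(Low, Low): Anna prefers High (2 > 1); Ben prefers High (7 > 4) — not an equilibrium.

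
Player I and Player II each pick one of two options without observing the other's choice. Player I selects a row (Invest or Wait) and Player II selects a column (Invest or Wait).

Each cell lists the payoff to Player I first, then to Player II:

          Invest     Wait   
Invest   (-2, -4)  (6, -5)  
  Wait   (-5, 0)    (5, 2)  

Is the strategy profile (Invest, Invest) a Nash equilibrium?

Yes

At (Invest, Invest), Player I earns -2; switching to Wait would give -5, so Player I has no profitable deviation.
Player II earns -4; switching to Wait would give -5, so Player II has no profitable deviation.
Neither player can gain by a unilateral deviation, so this profile is a Nash equilibrium.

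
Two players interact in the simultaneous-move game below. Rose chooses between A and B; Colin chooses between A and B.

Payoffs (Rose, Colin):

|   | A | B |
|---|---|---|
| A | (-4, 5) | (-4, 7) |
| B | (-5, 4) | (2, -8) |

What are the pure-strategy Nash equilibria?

(A, A): Colin prefers B (7 > 5) — not an equilibrium.
(A, B): Rose prefers B (2 > -4) — not an equilibrium.
(B, A): Rose prefers A (-4 > -5) — not an equilibrium.
(B, B): Colin prefers A (4 > -8) — not an equilibrium.

none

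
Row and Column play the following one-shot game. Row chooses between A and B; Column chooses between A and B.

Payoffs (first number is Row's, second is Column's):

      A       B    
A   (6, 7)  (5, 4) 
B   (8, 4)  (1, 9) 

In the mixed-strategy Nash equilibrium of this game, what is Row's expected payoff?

First find q, the probability Column plays A, from Row's indifference between A and B: 6q + 5(1−q) = 8q + (1−q), giving q = 2/3.
Since Row is indifferent in equilibrium, Row's expected payoff equals the payoff from either row against (2/3, 1/3). Using A: 6(2/3) + 5(1/3) = 17/3.

17/3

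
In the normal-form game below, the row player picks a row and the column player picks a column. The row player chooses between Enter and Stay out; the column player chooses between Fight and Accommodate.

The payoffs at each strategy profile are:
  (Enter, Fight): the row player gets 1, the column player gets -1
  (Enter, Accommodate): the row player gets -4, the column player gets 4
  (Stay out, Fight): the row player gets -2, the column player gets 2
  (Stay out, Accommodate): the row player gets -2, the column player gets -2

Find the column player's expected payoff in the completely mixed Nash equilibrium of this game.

2/3

First find p, the probability the row player plays Enter, from the column player's indifference between Fight and Accommodate: −p + 2(1−p) = 4p − 2(1−p), giving p = 4/9.
Since the column player is indifferent in equilibrium, the column player's expected payoff equals the payoff from either column against (4/9, 5/9). Using Fight: −(4/9) + 2(5/9) = 2/3.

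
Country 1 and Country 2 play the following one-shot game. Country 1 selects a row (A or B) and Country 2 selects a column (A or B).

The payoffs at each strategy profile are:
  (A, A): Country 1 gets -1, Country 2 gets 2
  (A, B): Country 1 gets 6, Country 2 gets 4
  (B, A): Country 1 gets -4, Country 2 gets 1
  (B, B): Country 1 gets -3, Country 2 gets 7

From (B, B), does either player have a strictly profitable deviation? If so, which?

Country 1 at (B, B) earns -3; deviating to A yields 6 — a strict improvement.
Country 2 earns 7; deviating to A yields 1 — not better.
Only Country 1 has a strictly profitable deviation.

Country 1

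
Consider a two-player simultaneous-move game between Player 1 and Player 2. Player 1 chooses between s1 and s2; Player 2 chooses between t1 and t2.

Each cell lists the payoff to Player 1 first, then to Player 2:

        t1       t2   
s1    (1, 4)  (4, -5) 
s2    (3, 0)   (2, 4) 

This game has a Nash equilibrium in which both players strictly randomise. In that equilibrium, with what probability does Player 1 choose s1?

4/13

Let r be the probability that Player 1 plays s1. In a completely mixed equilibrium, Player 2 must be indifferent between t1 and t2.
Player 2's expected payoff from t1 is 4r; from t2 it is −5r + 4(1−r).
Setting these equal: 4r = −9r + 4, so r = 4/13.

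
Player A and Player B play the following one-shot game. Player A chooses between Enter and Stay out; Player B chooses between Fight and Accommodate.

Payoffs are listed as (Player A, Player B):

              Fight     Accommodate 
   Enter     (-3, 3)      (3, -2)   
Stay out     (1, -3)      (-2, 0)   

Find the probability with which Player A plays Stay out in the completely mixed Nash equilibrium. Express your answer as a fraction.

5/8

Let p be the probability that Player A plays Enter. In a completely mixed equilibrium, Player B must be indifferent between Fight and Accommodate.
Player B's expected payoff from Fight is 3p − 3(1−p); from Accommodate it is −2p.
Setting these equal: 6p − 3 = −2p, so p = 3/8.
Therefore Player A plays Stay out with probability 1 − 3/8 = 5/8.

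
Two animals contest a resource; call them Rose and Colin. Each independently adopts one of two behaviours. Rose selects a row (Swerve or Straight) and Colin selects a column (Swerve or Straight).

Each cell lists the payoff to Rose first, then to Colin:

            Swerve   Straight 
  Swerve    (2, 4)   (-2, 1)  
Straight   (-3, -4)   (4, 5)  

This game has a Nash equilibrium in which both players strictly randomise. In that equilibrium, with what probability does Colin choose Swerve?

6/11

Let y be the probability that Colin plays Swerve. In a completely mixed equilibrium, Rose must be indifferent between Swerve and Straight.
Rose's expected payoff from Swerve is 2y − 2(1−y); from Straight it is −3y + 4(1−y).
Setting these equal: 4y − 2 = −7y + 4, so y = 6/11.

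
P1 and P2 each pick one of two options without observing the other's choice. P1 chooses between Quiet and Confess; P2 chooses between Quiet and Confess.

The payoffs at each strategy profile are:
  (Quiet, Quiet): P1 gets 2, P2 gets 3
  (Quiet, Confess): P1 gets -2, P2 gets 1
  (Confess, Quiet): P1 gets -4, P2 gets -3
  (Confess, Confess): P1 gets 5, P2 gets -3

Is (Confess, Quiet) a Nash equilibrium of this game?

At (Confess, Quiet), P1 earns -4; switching to Quiet would give 2, so P1 would deviate.
P2 earns -3; switching to Confess would give -3, so P2 has no profitable deviation.
Since at least one player can profitably deviate, this is not a Nash equilibrium.

No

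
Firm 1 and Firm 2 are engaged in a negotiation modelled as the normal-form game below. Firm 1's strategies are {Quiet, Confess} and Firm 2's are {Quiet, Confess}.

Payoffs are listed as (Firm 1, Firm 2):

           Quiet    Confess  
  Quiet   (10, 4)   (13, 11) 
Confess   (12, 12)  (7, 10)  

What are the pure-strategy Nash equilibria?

(Quiet, Confess) and (Confess, Quiet)

(Quiet, Quiet): Firm 1 prefers Confess (12 > 10); Firm 2 prefers Confess (11 > 4) — not an equilibrium.
(Quiet, Confess): Firm 1 gets 13 ≥ 7 from Confess, and Firm 2 gets 11 ≥ 4 from Quiet — Nash equilibrium.
(Confess, Quiet): Firm 1 gets 12 ≥ 10 from Quiet, and Firm 2 gets 12 ≥ 10 from Confess — Nash equilibrium.
(Confess, Confess): Firm 1 prefers Quiet (13 > 7); Firm 2 prefers Quiet (12 > 10) — not an equilibrium.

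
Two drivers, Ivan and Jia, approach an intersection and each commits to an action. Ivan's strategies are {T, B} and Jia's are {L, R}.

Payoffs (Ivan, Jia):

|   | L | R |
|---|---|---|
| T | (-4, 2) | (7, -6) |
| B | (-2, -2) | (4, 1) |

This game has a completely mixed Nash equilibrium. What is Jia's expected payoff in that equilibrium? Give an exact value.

-10/11

First find x, the probability Ivan plays T, from Jia's indifference between L and R: 2x − 2(1−x) = −6x + (1−x), giving x = 3/11.
Since Jia is indifferent in equilibrium, Jia's expected payoff equals the payoff from either column against (3/11, 8/11). Using L: 2(3/11) − 2(8/11) = -10/11.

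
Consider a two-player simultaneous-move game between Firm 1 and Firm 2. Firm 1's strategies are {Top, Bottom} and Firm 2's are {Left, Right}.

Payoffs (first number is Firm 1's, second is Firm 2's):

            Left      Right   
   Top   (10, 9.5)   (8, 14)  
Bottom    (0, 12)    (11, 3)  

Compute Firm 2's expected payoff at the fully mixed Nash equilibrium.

31/3

First find p, the probability Firm 1 plays Top, from Firm 2's indifference between Left and Right: 9.5p + 12(1−p) = 14p + 3(1−p), giving p = 2/3.
Since Firm 2 is indifferent in equilibrium, Firm 2's expected payoff equals the payoff from either column against (2/3, 1/3). Using Left: 9.5(2/3) + 12(1/3) = 31/3.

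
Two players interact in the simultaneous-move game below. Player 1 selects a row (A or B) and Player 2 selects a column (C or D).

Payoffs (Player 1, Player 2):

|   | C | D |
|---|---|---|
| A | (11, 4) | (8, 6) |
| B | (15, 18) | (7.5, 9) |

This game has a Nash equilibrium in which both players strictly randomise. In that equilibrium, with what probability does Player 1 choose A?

9/11

Let p be the probability that Player 1 plays A. In a completely mixed equilibrium, Player 2 must be indifferent between C and D.
Player 2's expected payoff from C is 4p + 18(1−p); from D it is 6p + 9(1−p).
Setting these equal: −14p + 18 = −3p + 9, so p = 9/11.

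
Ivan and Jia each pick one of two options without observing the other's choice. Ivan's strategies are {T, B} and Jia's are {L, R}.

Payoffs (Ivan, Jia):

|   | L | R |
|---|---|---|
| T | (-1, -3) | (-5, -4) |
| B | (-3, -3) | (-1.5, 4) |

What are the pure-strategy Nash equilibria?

(T, L) and (B, R)

(T, L): Ivan gets -1 ≥ -3 from B, and Jia gets -3 ≥ -4 from R — Nash equilibrium.
(T, R): Ivan prefers B (-1.5 > -5); Jia prefers L (-3 > -4) — not an equilibrium.
(B, L): Ivan prefers T (-1 > -3); Jia prefers R (4 > -3) — not an equilibrium.
(B, R): Ivan gets -1.5 ≥ -5 from T, and Jia gets 4 ≥ -3 from L — Nash equilibrium.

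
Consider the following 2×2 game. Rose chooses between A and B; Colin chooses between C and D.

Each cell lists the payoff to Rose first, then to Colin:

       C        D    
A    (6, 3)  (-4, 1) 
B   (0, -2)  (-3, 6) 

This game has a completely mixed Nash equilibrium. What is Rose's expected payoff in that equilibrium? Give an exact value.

-18/7

First find y, the probability Colin plays C, from Rose's indifference between A and B: 6y − 4(1−y) = −3(1−y), giving y = 1/7.
Since Rose is indifferent in equilibrium, Rose's expected payoff equals the payoff from either row against (1/7, 6/7). Using A: 6(1/7) − 4(6/7) = -18/7.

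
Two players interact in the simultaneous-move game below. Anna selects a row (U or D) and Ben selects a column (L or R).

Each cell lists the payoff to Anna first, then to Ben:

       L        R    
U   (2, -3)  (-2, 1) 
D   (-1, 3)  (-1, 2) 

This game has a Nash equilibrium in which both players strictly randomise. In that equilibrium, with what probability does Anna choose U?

Let x be the probability that Anna plays U. In a completely mixed equilibrium, Ben must be indifferent between L and R.
Ben's expected payoff from L is −3x + 3(1−x); from R it is x + 2(1−x).
Setting these equal: −6x + 3 = −x + 2, so x = 1/5.

1/5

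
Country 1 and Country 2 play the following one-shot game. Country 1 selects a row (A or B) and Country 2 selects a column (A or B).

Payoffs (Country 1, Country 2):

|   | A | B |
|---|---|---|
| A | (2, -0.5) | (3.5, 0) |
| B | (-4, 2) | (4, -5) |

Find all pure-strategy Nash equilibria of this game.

(A, A): Country 2 prefers B (0 > -0.5) — not an equilibrium.
(A, B): Country 1 prefers B (4 > 3.5) — not an equilibrium.
(B, A): Country 1 prefers A (2 > -4) — not an equilibrium.
(B, B): Country 2 prefers A (2 > -5) — not an equilibrium.

none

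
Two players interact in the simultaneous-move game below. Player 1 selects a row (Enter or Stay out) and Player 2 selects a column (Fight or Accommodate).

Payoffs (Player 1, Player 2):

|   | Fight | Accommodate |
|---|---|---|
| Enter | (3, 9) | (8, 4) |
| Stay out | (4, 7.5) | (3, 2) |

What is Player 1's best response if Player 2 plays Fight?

Stay out

Against Fight, Player 1 earns 3 from Enter and 4 from Stay out.
So Stay out is the best response.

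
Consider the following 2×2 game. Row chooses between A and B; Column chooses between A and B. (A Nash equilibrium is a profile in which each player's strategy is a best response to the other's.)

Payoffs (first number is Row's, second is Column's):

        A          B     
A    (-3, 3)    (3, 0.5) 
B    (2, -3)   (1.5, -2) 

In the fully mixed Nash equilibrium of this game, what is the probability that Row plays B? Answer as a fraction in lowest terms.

Let p be the probability that Row plays A. In a completely mixed equilibrium, Column must be indifferent between A and B.
Column's expected payoff from A is 3p − 3(1−p); from B it is 0.5p − 2(1−p).
Setting these equal: 6p − 3 = 2.5p − 2, so p = 2/7.
Therefore Row plays B with probability 1 − 2/7 = 5/7.

5/7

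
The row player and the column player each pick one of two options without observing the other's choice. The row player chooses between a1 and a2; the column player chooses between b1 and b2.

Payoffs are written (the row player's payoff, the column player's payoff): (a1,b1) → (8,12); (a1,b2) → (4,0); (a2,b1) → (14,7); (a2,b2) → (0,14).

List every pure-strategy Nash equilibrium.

none

(a1, b1): the row player prefers a2 (14 > 8) — not an equilibrium.
(a1, b2): the column player prefers b1 (12 > 0) — not an equilibrium.
(a2, b1): the column player prefers b2 (14 > 7) — not an equilibrium.
(a2, b2): the row player prefers a1 (4 > 0) — not an equilibrium.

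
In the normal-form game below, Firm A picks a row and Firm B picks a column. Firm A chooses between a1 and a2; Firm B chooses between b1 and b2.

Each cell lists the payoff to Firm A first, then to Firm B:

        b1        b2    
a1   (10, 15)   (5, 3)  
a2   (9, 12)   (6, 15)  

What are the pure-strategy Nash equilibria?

(a1, b1) and (a2, b2)

(a1, b1): Firm A gets 10 ≥ 9 from a2, and Firm B gets 15 ≥ 3 from b2 — Nash equilibrium.
(a1, b2): Firm A prefers a2 (6 > 5); Firm B prefers b1 (15 > 3) — not an equilibrium.
(a2, b1): Firm A prefers a1 (10 > 9); Firm B prefers b2 (15 > 12) — not an equilibrium.
(a2, b2): Firm A gets 6 ≥ 5 from a1, and Firm B gets 15 ≥ 12 from b1 — Nash equilibrium.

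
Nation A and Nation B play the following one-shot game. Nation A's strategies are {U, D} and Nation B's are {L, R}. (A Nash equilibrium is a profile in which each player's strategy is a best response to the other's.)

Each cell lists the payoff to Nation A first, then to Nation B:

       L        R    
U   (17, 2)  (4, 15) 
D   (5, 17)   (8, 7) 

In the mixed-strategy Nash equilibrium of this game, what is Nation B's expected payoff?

241/23

First find p, the probability Nation A plays U, from Nation B's indifference between L and R: 2p + 17(1−p) = 15p + 7(1−p), giving p = 10/23.
Since Nation B is indifferent in equilibrium, Nation B's expected payoff equals the payoff from either column against (10/23, 13/23). Using L: 2(10/23) + 17(13/23) = 241/23.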